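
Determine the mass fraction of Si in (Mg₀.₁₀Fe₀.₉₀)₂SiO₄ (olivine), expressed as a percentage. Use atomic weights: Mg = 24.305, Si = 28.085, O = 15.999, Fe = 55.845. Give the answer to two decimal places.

14.22 mass %

Formula mass = 0.20×24.305 + 1.80×55.845 + 1×28.085 + 4×15.999 = 197.463 g/mol, of which 28.085 g is Si.
So Si makes up 28.085/197.463 = 0.1422 of the mass, i.e. 14.22%.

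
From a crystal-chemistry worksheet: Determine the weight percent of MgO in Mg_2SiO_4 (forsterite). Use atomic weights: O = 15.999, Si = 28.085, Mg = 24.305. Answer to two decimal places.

Formula mass = 140.691 g/mol.
2 Mg → 2.0000 mol MgO per formula unit; M(MgO) = 40.304, so MgO mass = 80.608 g.
80.608/140.691 × 100 = 57.29 wt%.

57.29 wt%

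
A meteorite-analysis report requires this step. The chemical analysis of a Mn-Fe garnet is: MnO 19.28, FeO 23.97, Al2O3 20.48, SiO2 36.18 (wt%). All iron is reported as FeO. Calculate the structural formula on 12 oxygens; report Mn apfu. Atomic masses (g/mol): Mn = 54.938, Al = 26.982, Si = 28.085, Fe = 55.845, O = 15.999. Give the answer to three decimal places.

1.352 Mn apfu

MnO: 19.28/70.937 = 0.27179 mol → 0.27179 mol Mn, 0.27179 mol O.
FeO: 23.97/71.844 = 0.33364 mol → 0.33364 mol Fe, 0.33364 mol O.
Al2O3: 20.48/101.961 = 0.20086 mol → 0.40172 mol Al, 0.60258 mol O.
SiO2: 36.18/60.083 = 0.60217 mol → 0.60217 mol Si, 1.20434 mol O.
Total oxygen = 2.41235 mol. Normalization factor = 12/2.41235 = 4.97440.
Mn per 12 O = 0.27179 × 4.97440 = 1.352.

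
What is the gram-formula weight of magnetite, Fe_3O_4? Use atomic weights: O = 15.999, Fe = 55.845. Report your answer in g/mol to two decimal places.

231.53 g/mol

Fe: 3 × 55.845 = 167.5350
O: 4 × 15.999 = 63.9960
Summing the contributions gives the formula mass.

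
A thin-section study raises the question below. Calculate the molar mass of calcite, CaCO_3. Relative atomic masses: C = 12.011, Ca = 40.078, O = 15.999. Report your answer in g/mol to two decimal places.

100.09 g/mol

The formula mass is the sum 1(40.078) + 1(12.011) + 3(15.999).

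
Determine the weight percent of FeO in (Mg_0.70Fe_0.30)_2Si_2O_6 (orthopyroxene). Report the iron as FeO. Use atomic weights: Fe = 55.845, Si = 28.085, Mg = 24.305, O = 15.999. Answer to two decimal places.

Formula mass = 219.698 g/mol.
0.60 Fe → 0.6000 mol FeO per formula unit; M(FeO) = 71.844, so FeO mass = 43.106 g.
43.106/219.698 × 100 = 19.62 wt%.

19.62 wt%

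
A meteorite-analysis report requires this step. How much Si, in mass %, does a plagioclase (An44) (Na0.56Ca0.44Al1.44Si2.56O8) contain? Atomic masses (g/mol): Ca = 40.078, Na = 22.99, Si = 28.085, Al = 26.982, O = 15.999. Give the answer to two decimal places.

Molar mass of Na0.56Ca0.44Al1.44Si2.56O8: 0.56×22.99 + 0.44×40.078 + 1.44×26.982 + 2.56×28.085 + 8×15.999 = 269.252 g/mol.
Mass of Si per formula unit: 2.56 × 28.085 = 71.898 g.
Weight fraction Si = 71.898 / 269.252 = 0.2670.

26.70 mass %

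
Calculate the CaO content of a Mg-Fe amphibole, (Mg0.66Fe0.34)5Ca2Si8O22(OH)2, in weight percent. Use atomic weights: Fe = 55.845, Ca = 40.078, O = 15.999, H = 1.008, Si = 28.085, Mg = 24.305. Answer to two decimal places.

12.95 wt%

Formula mass = 865.971 g/mol.
2 Ca → 2.0000 mol CaO per formula unit; M(CaO) = 56.077, so CaO mass = 112.154 g.
112.154/865.971 × 100 = 12.95 wt%.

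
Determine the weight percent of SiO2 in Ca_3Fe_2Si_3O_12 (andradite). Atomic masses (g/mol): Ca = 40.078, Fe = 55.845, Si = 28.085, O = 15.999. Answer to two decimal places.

35.47 wt%

Molar mass of Ca_3Fe_2Si_3O_12 = 3×40.078 + 2×55.845 + 3×28.085 + 12×15.999 = 508.167 g/mol.
Each formula unit contains 3 Si, equivalent to 3/1 = 3.0000 mol SiO2.
M(SiO2) = 1×28.085 + 2×15.999 = 60.083 g/mol.
Mass of SiO2 per formula unit = 3.0000 × 60.083 = 180.249 g.
SiO2 wt% = 180.249 / 508.167 × 100 = 35.47%.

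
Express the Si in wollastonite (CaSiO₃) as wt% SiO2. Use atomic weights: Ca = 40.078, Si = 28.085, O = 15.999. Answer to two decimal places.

Molar mass of CaSiO₃ = 1×40.078 + 1×28.085 + 3×15.999 = 116.160 g/mol.
Each formula unit contains 1 Si, equivalent to 1/1 = 1.0000 mol SiO2.
M(SiO2) = 1×28.085 + 2×15.999 = 60.083 g/mol.
Mass of SiO2 per formula unit = 1.0000 × 60.083 = 60.083 g.
SiO2 wt% = 60.083 / 116.160 × 100 = 51.72%.

51.72 wt%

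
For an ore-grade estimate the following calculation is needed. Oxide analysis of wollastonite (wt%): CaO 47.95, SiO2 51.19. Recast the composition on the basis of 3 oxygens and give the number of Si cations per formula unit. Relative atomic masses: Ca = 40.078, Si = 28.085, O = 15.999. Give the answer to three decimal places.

CaO: 47.95/56.077 = 0.85507 mol → 0.85507 mol Ca, 0.85507 mol O.
SiO2: 51.19/60.083 = 0.85199 mol → 0.85199 mol Si, 1.70398 mol O.
Total oxygen = 2.55905 mol. Normalization factor = 3/2.55905 = 1.17231.
Si per 3 O = 0.85199 × 1.17231 = 0.999.

0.999 Si apfu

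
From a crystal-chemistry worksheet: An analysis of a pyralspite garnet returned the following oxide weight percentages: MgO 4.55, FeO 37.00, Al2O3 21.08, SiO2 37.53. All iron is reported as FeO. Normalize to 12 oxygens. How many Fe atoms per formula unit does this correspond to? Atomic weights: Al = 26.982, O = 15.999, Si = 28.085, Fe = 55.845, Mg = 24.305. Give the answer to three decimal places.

2.475 Fe apfu

MgO (M=40.304): mol = 0.11289; Mg = 0.11289, O = 0.11289.
FeO (M=71.844): mol = 0.51500; Fe = 0.51500, O = 0.51500.
Al2O3 (M=101.961): mol = 0.20675; Al = 0.41350, O = 0.62025.
SiO2 (M=60.083): mol = 0.62464; Si = 0.62464, O = 1.24928.
ΣO = 2.49742; factor = 12/ΣO = 4.80496.
Fe apfu = 0.51500 × 4.80496 = 2.475.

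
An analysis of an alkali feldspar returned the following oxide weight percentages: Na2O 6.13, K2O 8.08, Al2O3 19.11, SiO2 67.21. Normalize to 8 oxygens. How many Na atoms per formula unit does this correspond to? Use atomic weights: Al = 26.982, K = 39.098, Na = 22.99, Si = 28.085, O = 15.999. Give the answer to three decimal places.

0.530 Na apfu

Na2O (M=61.979): mol = 0.09890; Na = 0.19780, O = 0.09890.
K2O (M=94.195): mol = 0.08578; K = 0.17156, O = 0.08578.
Al2O3 (M=101.961): mol = 0.18742; Al = 0.37484, O = 0.56226.
SiO2 (M=60.083): mol = 1.11862; Si = 1.11862, O = 2.23724.
ΣO = 2.98418; factor = 8/ΣO = 2.68080.
Na apfu = 0.19780 × 2.68080 = 0.530.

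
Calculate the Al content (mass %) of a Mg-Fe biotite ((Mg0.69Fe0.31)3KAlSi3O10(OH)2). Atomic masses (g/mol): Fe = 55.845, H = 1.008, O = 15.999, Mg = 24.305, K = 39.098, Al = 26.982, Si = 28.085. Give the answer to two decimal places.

Molar mass of (Mg0.69Fe0.31)3KAlSi3O10(OH)2: 2.07*24.305 + 0.93*55.845 + 1*39.098 + 1*26.982 + 3*28.085 + 12*15.999 + 2*1.008 = 446.586 g/mol.
Mass of Al per formula unit: 1 × 26.982 = 26.982 g.
Weight fraction Al = 26.982 / 446.586 = 0.0604.

6.04 mass %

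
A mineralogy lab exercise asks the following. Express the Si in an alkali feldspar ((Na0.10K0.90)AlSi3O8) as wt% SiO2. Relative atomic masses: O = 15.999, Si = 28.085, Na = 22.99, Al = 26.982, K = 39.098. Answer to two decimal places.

M((Na0.10K0.90)AlSi3O8) = 276.716 g/mol; M(SiO2) = 60.083 g/mol.
Moles SiO2 per formula unit = 3 Si ÷ 1 = 3.0000.
SiO2 fraction = (3.0000 × 60.083) / 276.716 = 180.249/276.716 = 0.6514.

65.14 wt%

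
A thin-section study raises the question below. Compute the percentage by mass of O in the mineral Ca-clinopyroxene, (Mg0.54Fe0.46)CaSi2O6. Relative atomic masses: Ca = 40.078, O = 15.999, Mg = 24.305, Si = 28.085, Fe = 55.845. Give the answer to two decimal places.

41.55 wt%

Formula mass = 0.54×24.305 + 0.46×55.845 + 1×40.078 + 2×28.085 + 6×15.999 = 231.055 g/mol, of which 95.994 g is O.
So O makes up 95.994/231.055 = 0.4155 of the mass, i.e. 41.55%.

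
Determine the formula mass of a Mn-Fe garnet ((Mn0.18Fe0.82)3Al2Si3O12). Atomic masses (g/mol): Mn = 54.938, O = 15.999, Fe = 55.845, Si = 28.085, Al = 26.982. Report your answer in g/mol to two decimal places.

497.25 g/mol

Mn: 0.54 × 54.938 = 29.6665
Fe: 2.46 × 55.845 = 137.3787
Al: 2 × 26.982 = 53.9640
Si: 3 × 28.085 = 84.2550
O: 12 × 15.999 = 191.9880
Summing the contributions gives the formula mass.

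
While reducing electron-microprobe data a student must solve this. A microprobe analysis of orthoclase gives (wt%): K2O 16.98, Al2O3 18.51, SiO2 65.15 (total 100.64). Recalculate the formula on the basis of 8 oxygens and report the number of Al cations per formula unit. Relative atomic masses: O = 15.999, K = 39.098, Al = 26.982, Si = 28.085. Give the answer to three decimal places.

1.004 Al apfu

16.98 wt% K2O ÷ 94.195 g/mol = 0.18026 mol, giving 0.36052 K and 0.18026 O.
18.51 wt% Al2O3 ÷ 101.961 g/mol = 0.18154 mol, giving 0.36308 Al and 0.54462 O.
65.15 wt% SiO2 ÷ 60.083 g/mol = 1.08433 mol, giving 1.08433 Si and 2.16866 O.
Oxygen sums to 2.89354; scaling by 8/2.89354 = 2.76478 puts the formula on 8 O.
Al: 0.36308 × 2.76478 = 1.004 atoms per formula unit.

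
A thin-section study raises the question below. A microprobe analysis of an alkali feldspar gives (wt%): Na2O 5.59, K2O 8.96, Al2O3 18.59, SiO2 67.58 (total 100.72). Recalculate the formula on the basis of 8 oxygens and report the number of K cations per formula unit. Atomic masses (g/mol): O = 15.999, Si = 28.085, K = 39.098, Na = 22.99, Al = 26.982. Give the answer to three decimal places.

0.510 K apfu

Na2O: 5.59/61.979 = 0.09019 mol → 0.18038 mol Na, 0.09019 mol O.
K2O: 8.96/94.195 = 0.09512 mol → 0.19024 mol K, 0.09512 mol O.
Al2O3: 18.59/101.961 = 0.18232 mol → 0.36464 mol Al, 0.54696 mol O.
SiO2: 67.58/60.083 = 1.12478 mol → 1.12478 mol Si, 2.24956 mol O.
Total oxygen = 2.98183 mol. Normalization factor = 8/2.98183 = 2.68292.
K per 8 O = 0.19024 × 2.68292 = 0.510.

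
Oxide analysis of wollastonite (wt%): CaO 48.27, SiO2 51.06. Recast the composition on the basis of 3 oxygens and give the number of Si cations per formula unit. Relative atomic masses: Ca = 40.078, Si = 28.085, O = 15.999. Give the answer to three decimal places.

0.996 Si apfu

48.27 wt% CaO ÷ 56.077 g/mol = 0.86078 mol, giving 0.86078 Ca and 0.86078 O.
51.06 wt% SiO2 ÷ 60.083 g/mol = 0.84982 mol, giving 0.84982 Si and 1.69964 O.
Oxygen sums to 2.56042; scaling by 3/2.56042 = 1.17168 puts the formula on 3 O.
Si: 0.84982 × 1.17168 = 0.996 atoms per formula unit.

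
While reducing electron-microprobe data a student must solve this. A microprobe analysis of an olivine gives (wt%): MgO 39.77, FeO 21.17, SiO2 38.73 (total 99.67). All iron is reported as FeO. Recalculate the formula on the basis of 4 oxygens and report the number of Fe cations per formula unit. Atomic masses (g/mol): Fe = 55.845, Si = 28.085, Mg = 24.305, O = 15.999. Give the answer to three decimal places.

0.459 Fe apfu

MgO: 39.77/40.304 = 0.98675 mol → 0.98675 mol Mg, 0.98675 mol O.
FeO: 21.17/71.844 = 0.29467 mol → 0.29467 mol Fe, 0.29467 mol O.
SiO2: 38.73/60.083 = 0.64461 mol → 0.64461 mol Si, 1.28922 mol O.
Total oxygen = 2.57064 mol. Normalization factor = 4/2.57064 = 1.55603.
Fe per 4 O = 0.29467 × 1.55603 = 0.459.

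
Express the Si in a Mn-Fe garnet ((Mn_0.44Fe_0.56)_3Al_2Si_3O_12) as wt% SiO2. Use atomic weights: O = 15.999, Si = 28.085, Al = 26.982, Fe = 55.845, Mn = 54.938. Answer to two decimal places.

M((Mn_0.44Fe_0.56)_3Al_2Si_3O_12) = 496.545 g/mol; M(SiO2) = 60.083 g/mol.
Moles SiO2 per formula unit = 3 Si ÷ 1 = 3.0000.
SiO2 fraction = (3.0000 × 60.083) / 496.545 = 180.249/496.545 = 0.3630.

36.30 wt%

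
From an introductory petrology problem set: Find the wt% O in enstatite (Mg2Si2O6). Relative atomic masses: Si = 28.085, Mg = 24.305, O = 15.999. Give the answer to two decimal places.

Formula mass = 2*24.305 + 2*28.085 + 6*15.999 = 200.774 g/mol, of which 95.994 g is O.
So O makes up 95.994/200.774 = 0.4781 of the mass, i.e. 47.81%.

47.81 wt%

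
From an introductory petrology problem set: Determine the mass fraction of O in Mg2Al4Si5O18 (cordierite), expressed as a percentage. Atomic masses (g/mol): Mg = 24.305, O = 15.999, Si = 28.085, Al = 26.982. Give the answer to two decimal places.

M(Mg2Al4Si5O18) = 584.945 g/mol.
O contributes 18 × 15.999 = 287.982 g per mole.
287.982/584.945 = 0.4923 → 49.23%.

49.23 mass %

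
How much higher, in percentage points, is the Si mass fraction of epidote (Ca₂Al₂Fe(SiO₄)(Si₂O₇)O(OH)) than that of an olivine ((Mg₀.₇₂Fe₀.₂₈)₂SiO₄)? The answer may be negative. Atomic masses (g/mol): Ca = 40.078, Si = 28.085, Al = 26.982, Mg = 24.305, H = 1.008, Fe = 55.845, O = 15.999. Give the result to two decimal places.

-0.30 percentage points

First mineral: 84.255 g Si in 483.215 g formula = 17.44 wt% Si.
Second mineral: 28.085 g Si in 158.353 g formula = 17.74 wt% Si.
17.44% − 17.74% gives a difference of -0.30 percentage points.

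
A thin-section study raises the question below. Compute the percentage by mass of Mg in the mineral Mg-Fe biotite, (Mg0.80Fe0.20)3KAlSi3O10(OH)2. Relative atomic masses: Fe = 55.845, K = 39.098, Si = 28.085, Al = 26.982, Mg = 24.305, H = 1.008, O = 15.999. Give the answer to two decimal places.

13.37 wt%

M((Mg0.80Fe0.20)3KAlSi3O10(OH)2) = 436.178 g/mol.
Mg contributes 2.40 × 24.305 = 58.332 g per mole.
58.332/436.178 = 0.1337 → 13.37%.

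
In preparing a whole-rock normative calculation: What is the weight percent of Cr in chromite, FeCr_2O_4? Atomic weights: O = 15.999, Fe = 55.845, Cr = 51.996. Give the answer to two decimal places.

Molar mass of FeCr_2O_4: 1×55.845 + 2×51.996 + 4×15.999 = 223.833 g/mol.
Mass of Cr per formula unit: 2 × 51.996 = 103.992 g.
Weight fraction Cr = 103.992 / 223.833 = 0.4646.

46.46 mass %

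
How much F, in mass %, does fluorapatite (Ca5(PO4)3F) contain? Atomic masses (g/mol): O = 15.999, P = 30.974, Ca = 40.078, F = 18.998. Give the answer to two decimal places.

Formula mass = 5*40.078 + 3*30.974 + 12*15.999 + 1*18.998 = 504.298 g/mol, of which 18.998 g is F.
So F makes up 18.998/504.298 = 0.0377 of the mass, i.e. 3.77%.

3.77 mass %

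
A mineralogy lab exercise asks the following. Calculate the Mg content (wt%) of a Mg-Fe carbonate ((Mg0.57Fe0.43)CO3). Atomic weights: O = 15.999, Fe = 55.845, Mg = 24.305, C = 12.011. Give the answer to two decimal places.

14.15 wt%

Molar mass of (Mg0.57Fe0.43)CO3: 0.57*24.305 + 0.43*55.845 + 1*12.011 + 3*15.999 = 97.875 g/mol.
Mass of Mg per formula unit: 0.57 × 24.305 = 13.854 g.
Weight fraction Mg = 13.854 / 97.875 = 0.1415.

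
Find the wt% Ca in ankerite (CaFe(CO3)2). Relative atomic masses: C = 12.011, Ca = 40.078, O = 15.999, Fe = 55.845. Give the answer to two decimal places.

Formula mass = 1·40.078 + 1·55.845 + 2·12.011 + 6·15.999 = 215.939 g/mol, of which 40.078 g is Ca.
So Ca makes up 40.078/215.939 = 0.1856 of the mass, i.e. 18.56%.

18.56 mass %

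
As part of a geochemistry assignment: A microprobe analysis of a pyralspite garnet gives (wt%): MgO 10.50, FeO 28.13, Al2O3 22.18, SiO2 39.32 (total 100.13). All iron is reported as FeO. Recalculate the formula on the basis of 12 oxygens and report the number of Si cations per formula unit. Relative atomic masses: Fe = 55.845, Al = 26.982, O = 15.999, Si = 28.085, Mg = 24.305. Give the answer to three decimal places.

3.005 Si apfu

MgO: 10.50/40.304 = 0.26052 mol → 0.26052 mol Mg, 0.26052 mol O.
FeO: 28.13/71.844 = 0.39154 mol → 0.39154 mol Fe, 0.39154 mol O.
Al2O3: 22.18/101.961 = 0.21753 mol → 0.43506 mol Al, 0.65259 mol O.
SiO2: 39.32/60.083 = 0.65443 mol → 0.65443 mol Si, 1.30886 mol O.
Total oxygen = 2.61351 mol. Normalization factor = 12/2.61351 = 4.59153.
Si per 12 O = 0.65443 × 4.59153 = 3.005.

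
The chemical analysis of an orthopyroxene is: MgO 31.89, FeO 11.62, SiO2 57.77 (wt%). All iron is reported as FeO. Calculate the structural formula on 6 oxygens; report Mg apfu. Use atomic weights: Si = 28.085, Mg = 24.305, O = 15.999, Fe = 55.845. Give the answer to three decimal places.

MgO: 31.89/40.304 = 0.79124 mol → 0.79124 mol Mg, 0.79124 mol O.
FeO: 11.62/71.844 = 0.16174 mol → 0.16174 mol Fe, 0.16174 mol O.
SiO2: 57.77/60.083 = 0.96150 mol → 0.96150 mol Si, 1.92300 mol O.
Total oxygen = 2.87598 mol. Normalization factor = 6/2.87598 = 2.08625.
Mg per 6 O = 0.79124 × 2.08625 = 1.651.

1.651 Mg apfu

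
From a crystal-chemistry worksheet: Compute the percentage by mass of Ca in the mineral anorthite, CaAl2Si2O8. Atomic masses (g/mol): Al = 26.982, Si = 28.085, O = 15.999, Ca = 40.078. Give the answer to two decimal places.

Molar mass of CaAl2Si2O8: 1·40.078 + 2·26.982 + 2·28.085 + 8·15.999 = 278.204 g/mol.
Mass of Ca per formula unit: 1 × 40.078 = 40.078 g.
Weight fraction Ca = 40.078 / 278.204 = 0.1441.

14.41 weight percent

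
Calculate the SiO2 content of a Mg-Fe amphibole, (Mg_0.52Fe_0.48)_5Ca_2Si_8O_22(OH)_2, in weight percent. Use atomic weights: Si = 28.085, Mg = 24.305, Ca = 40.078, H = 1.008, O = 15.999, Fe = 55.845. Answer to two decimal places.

Molar mass of (Mg_0.52Fe_0.48)_5Ca_2Si_8O_22(OH)_2 = 2.60*24.305 + 2.40*55.845 + 2*40.078 + 8*28.085 + 24*15.999 + 2*1.008 = 888.049 g/mol.
Each formula unit contains 8 Si, equivalent to 8/1 = 8.0000 mol SiO2.
M(SiO2) = 1×28.085 + 2×15.999 = 60.083 g/mol.
Mass of SiO2 per formula unit = 8.0000 × 60.083 = 480.664 g.
SiO2 wt% = 480.664 / 888.049 × 100 = 54.13%.

54.13 wt%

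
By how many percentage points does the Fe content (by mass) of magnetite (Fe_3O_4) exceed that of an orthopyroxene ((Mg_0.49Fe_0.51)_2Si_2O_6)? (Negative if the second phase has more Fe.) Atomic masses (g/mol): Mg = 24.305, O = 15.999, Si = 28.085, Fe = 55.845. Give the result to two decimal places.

47.91 percentage points

First mineral: 167.535 g Fe in 231.531 g formula = 72.36 wt% Fe.
Second mineral: 56.962 g Fe in 232.945 g formula = 24.45 wt% Fe.
72.36% − 24.45% gives a difference of 47.91 percentage points.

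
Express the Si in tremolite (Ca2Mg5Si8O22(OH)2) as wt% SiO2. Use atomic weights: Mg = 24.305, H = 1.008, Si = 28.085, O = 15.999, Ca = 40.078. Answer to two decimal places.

Molar mass of Ca2Mg5Si8O22(OH)2 = 2×40.078 + 5×24.305 + 8×28.085 + 24×15.999 + 2×1.008 = 812.353 g/mol.
Each formula unit contains 8 Si, equivalent to 8/1 = 8.0000 mol SiO2.
M(SiO2) = 1×28.085 + 2×15.999 = 60.083 g/mol.
Mass of SiO2 per formula unit = 8.0000 × 60.083 = 480.664 g.
SiO2 wt% = 480.664 / 812.353 × 100 = 59.17%.

59.17 wt%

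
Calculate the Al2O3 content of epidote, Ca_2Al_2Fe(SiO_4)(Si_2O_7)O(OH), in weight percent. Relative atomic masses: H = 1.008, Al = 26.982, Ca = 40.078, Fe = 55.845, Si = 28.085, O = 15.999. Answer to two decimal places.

M(Ca_2Al_2Fe(SiO_4)(Si_2O_7)O(OH)) = 483.215 g/mol; M(Al2O3) = 101.961 g/mol.
Moles Al2O3 per formula unit = 2 Al ÷ 2 = 1.0000.
Al2O3 fraction = (1.0000 × 101.961) / 483.215 = 101.961/483.215 = 0.2110.

21.10 wt%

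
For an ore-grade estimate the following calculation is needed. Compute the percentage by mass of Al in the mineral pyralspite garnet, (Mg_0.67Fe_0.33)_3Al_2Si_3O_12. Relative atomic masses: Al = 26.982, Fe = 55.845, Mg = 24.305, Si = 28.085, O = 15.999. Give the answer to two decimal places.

Molar mass of (Mg_0.67Fe_0.33)_3Al_2Si_3O_12: 2.01·24.305 + 0.99·55.845 + 2·26.982 + 3·28.085 + 12·15.999 = 434.347 g/mol.
Mass of Al per formula unit: 2 × 26.982 = 53.964 g.
Weight fraction Al = 53.964 / 434.347 = 0.1242.

12.42 mass %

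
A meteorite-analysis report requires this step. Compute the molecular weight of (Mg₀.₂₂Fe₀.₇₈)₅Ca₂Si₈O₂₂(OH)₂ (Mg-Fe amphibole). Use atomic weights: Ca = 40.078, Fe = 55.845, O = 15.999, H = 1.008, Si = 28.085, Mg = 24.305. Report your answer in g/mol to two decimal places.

The formula mass is the sum 1.10·24.305 + 3.90·55.845 + 2·40.078 + 8·28.085 + 24·15.999 + 2·1.008.

935.36 g/mol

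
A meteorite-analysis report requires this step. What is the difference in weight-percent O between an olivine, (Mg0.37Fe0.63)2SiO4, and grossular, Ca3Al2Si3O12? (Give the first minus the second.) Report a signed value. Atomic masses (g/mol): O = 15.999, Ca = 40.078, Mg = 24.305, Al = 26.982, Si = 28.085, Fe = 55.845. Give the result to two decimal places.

M((Mg0.37Fe0.63)2SiO4) = 180.431 g/mol, so wt% O = 63.996/180.431 × 100 = 35.47%.
M(Ca3Al2Si3O12) = 450.441 g/mol, so wt% O = 191.988/450.441 × 100 = 42.62%.
35.47 − 42.62 = -7.15 pp.

-7.15 percentage points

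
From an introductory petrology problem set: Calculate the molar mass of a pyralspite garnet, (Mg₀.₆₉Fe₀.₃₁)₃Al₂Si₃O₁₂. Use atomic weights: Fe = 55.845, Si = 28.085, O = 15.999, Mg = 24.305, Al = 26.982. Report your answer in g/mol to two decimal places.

432.45 g/mol

The formula mass is the sum 2.07(24.305) + 0.93(55.845) + 2(26.982) + 3(28.085) + 12(15.999).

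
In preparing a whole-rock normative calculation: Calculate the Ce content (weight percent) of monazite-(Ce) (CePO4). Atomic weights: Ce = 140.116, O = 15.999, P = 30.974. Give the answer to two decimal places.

59.60 weight percent

Molar mass of CePO4: 1×140.116 + 1×30.974 + 4×15.999 = 235.086 g/mol.
Mass of Ce per formula unit: 1 × 140.116 = 140.116 g.
Weight fraction Ce = 140.116 / 235.086 = 0.5960.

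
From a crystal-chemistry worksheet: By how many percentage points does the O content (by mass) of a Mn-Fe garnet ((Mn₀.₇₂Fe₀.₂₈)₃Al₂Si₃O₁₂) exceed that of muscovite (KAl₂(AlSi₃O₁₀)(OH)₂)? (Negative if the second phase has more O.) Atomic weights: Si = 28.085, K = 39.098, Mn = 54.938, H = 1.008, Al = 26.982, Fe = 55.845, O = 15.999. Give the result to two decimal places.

-9.48 percentage points

First mineral: 191.988 g O in 495.783 g formula = 38.72 wt% O.
Second mineral: 191.988 g O in 398.303 g formula = 48.20 wt% O.
38.72% − 48.20% gives a difference of -9.48 percentage points.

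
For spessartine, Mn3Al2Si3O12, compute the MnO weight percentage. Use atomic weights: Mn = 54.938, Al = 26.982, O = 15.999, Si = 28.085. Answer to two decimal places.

Formula mass = 495.021 g/mol.
3 Mn → 3.0000 mol MnO per formula unit; M(MnO) = 70.937, so MnO mass = 212.811 g.
212.811/495.021 × 100 = 42.99 wt%.

42.99 wt%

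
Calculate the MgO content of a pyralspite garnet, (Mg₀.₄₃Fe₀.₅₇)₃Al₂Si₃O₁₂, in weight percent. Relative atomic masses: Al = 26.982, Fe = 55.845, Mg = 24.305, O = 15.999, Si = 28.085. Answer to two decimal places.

M((Mg₀.₄₃Fe₀.₅₇)₃Al₂Si₃O₁₂) = 457.055 g/mol; M(MgO) = 40.304 g/mol.
Moles MgO per formula unit = 1.29 Mg ÷ 1 = 1.2900.
MgO fraction = (1.2900 × 40.304) / 457.055 = 51.992/457.055 = 0.1138.

11.38 wt%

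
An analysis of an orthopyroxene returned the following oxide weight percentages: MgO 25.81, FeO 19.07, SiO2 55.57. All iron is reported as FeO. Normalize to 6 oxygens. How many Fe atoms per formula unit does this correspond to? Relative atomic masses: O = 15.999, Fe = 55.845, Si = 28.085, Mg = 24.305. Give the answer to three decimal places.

MgO (M=40.304): mol = 0.64038; Mg = 0.64038, O = 0.64038.
FeO (M=71.844): mol = 0.26544; Fe = 0.26544, O = 0.26544.
SiO2 (M=60.083): mol = 0.92489; Si = 0.92489, O = 1.84978.
ΣO = 2.75560; factor = 6/ΣO = 2.17738.
Fe apfu = 0.26544 × 2.17738 = 0.578.

0.578 Fe apfu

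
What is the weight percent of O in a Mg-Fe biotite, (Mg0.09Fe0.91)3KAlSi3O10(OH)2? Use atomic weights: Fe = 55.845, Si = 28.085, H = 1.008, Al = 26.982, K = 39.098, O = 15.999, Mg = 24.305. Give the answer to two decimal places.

38.14 weight percent

Formula mass = 0.27·24.305 + 2.73·55.845 + 1·39.098 + 1·26.982 + 3·28.085 + 12·15.999 + 2·1.008 = 503.358 g/mol, of which 191.988 g is O.
So O makes up 191.988/503.358 = 0.3814 of the mass, i.e. 38.14%.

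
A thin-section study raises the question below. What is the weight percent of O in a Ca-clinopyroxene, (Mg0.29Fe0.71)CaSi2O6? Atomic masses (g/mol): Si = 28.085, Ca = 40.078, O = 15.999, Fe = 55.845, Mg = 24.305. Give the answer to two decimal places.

M((Mg0.29Fe0.71)CaSi2O6) = 238.940 g/mol.
O contributes 6 × 15.999 = 95.994 g per mole.
95.994/238.940 = 0.4017 → 40.17%.

40.17 mass %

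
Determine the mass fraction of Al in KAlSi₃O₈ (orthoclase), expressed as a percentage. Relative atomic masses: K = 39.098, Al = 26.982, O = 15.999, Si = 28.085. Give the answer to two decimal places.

Molar mass of KAlSi₃O₈: 1×39.098 + 1×26.982 + 3×28.085 + 8×15.999 = 278.327 g/mol.
Mass of Al per formula unit: 1 × 26.982 = 26.982 g.
Weight fraction Al = 26.982 / 278.327 = 0.0969.

9.69 wt%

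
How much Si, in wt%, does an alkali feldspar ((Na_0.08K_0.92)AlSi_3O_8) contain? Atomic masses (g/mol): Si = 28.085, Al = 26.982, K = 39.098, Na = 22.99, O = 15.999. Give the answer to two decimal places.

M((Na_0.08K_0.92)AlSi_3O_8) = 277.038 g/mol.
Si contributes 3 × 28.085 = 84.255 g per mole.
84.255/277.038 = 0.3041 → 30.41%.

30.41 wt%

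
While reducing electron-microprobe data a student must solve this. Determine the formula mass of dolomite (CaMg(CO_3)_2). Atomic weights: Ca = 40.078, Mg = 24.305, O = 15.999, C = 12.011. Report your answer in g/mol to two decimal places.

184.40 g/mol

The formula mass is the sum 1*40.078 + 1*24.305 + 2*12.011 + 6*15.999.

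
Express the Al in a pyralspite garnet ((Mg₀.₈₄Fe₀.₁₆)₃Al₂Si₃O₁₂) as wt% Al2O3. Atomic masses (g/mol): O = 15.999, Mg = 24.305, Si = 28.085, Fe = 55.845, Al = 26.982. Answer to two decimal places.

M((Mg₀.₈₄Fe₀.₁₆)₃Al₂Si₃O₁₂) = 418.261 g/mol; M(Al2O3) = 101.961 g/mol.
Moles Al2O3 per formula unit = 2 Al ÷ 2 = 1.0000.
Al2O3 fraction = (1.0000 × 101.961) / 418.261 = 101.961/418.261 = 0.2438.

24.38 wt%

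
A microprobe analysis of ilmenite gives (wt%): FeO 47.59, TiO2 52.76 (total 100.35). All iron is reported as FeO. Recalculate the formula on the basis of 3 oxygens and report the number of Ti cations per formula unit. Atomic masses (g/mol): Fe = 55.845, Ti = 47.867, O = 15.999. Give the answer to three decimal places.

0.999 Ti apfu

FeO (M=71.844): mol = 0.66241; Fe = 0.66241, O = 0.66241.
TiO2 (M=79.865): mol = 0.66061; Ti = 0.66061, O = 1.32122.
ΣO = 1.98363; factor = 3/ΣO = 1.51238.
Ti apfu = 0.66061 × 1.51238 = 0.999.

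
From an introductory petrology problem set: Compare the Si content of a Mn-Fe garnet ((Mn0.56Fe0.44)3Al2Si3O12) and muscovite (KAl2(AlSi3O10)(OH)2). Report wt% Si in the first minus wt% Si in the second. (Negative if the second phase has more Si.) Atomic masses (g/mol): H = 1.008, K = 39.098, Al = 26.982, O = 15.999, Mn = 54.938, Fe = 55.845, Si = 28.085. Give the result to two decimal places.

M((Mn0.56Fe0.44)3Al2Si3O12) = 496.218 g/mol, so wt% Si = 84.255/496.218 × 100 = 16.98%.
M(KAl2(AlSi3O10)(OH)2) = 398.303 g/mol, so wt% Si = 84.255/398.303 × 100 = 21.15%.
16.98 − 21.15 = -4.17 pp.

-4.17 percentage points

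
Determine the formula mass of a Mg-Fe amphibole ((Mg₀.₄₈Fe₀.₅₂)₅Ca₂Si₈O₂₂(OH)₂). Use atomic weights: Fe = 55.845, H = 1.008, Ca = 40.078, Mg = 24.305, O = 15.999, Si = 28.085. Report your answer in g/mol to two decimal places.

The formula mass is the sum 2.40·24.305 + 2.60·55.845 + 2·40.078 + 8·28.085 + 24·15.999 + 2·1.008.

894.36 g/mol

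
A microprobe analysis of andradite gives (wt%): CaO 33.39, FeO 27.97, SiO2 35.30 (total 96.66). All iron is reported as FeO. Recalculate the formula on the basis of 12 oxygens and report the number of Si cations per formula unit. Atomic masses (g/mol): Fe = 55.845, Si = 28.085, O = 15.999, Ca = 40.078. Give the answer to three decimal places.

CaO (M=56.077): mol = 0.59543; Ca = 0.59543, O = 0.59543.
FeO (M=71.844): mol = 0.38932; Fe = 0.38932, O = 0.38932.
SiO2 (M=60.083): mol = 0.58752; Si = 0.58752, O = 1.17504.
ΣO = 2.15979; factor = 12/ΣO = 5.55610.
Si apfu = 0.58752 × 5.55610 = 3.264.

3.264 Si apfu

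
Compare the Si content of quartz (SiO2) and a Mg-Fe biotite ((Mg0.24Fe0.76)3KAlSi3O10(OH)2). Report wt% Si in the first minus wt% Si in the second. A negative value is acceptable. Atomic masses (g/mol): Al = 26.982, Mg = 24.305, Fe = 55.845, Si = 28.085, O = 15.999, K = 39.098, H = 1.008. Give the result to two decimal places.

29.52 percentage points

M(SiO2) = 60.083 g/mol, so wt% Si = 28.085/60.083 × 100 = 46.74%.
M((Mg0.24Fe0.76)3KAlSi3O10(OH)2) = 489.165 g/mol, so wt% Si = 84.255/489.165 × 100 = 17.22%.
46.74 − 17.22 = 29.52 pp.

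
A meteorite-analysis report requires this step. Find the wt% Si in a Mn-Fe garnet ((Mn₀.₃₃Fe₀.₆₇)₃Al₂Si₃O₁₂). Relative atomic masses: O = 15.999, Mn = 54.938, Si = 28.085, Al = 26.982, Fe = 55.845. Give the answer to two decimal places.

16.96 weight percent

Formula mass = 0.99·54.938 + 2.01·55.845 + 2·26.982 + 3·28.085 + 12·15.999 = 496.844 g/mol, of which 84.255 g is Si.
So Si makes up 84.255/496.844 = 0.1696 of the mass, i.e. 16.96%.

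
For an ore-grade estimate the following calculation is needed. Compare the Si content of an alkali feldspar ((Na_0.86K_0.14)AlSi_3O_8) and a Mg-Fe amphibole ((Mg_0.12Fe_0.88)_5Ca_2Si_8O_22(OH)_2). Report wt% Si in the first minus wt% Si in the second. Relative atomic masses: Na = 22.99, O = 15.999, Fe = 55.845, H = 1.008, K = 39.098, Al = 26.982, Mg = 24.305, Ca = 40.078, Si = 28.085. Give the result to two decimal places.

8.24 percentage points

M((Na_0.86K_0.14)AlSi_3O_8) = 264.474 g/mol, so wt% Si = 84.255/264.474 × 100 = 31.86%.
M((Mg_0.12Fe_0.88)_5Ca_2Si_8O_22(OH)_2) = 951.129 g/mol, so wt% Si = 224.680/951.129 × 100 = 23.62%.
31.86 − 23.62 = 8.24 pp.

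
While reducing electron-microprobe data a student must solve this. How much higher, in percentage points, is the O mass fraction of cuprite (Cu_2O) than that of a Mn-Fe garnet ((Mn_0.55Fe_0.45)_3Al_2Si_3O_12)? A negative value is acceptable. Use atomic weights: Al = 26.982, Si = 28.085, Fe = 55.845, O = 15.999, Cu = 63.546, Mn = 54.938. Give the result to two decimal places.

-27.51 percentage points

O in Cu_2O: molar mass 143.091 g/mol; 1×15.999 = 15.999 g → 11.18 wt%.
O in (Mn_0.55Fe_0.45)_3Al_2Si_3O_12: molar mass 496.245 g/mol; 12×15.999 = 191.988 g → 38.69 wt%.
Difference = 11.18 − 38.69 = -27.51 percentage points.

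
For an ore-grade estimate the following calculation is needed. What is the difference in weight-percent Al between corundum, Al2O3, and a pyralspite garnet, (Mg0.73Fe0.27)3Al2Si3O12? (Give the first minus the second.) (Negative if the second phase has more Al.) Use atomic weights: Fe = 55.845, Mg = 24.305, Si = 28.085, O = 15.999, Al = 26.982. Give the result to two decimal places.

First mineral: 53.964 g Al in 101.961 g formula = 52.93 wt% Al.
Second mineral: 53.964 g Al in 428.669 g formula = 12.59 wt% Al.
52.93% − 12.59% gives a difference of 40.34 percentage points.

40.34 percentage points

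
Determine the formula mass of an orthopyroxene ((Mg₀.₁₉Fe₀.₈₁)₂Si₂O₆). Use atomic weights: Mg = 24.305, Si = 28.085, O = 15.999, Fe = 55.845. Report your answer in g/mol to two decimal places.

M = 0.38*24.305 + 1.62*55.845 + 2*28.085 + 6*15.999

251.87 g/mol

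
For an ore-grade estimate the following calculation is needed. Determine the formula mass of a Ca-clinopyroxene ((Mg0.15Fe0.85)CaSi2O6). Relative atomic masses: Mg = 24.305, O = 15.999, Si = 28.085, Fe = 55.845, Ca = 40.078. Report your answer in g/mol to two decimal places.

The formula mass is the sum 0.15×24.305 + 0.85×55.845 + 1×40.078 + 2×28.085 + 6×15.999.

243.36 g/mol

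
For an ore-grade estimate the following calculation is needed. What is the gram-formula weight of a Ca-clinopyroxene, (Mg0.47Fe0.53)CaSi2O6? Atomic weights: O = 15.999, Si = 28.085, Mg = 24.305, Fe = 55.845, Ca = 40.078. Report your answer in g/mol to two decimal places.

233.26 g/mol

The formula mass is the sum 0.47(24.305) + 0.53(55.845) + 1(40.078) + 2(28.085) + 6(15.999).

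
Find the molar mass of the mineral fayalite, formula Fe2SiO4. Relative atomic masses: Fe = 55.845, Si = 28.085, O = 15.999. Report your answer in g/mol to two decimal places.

The formula mass is the sum 2(55.845) + 1(28.085) + 4(15.999).

203.77 g/mol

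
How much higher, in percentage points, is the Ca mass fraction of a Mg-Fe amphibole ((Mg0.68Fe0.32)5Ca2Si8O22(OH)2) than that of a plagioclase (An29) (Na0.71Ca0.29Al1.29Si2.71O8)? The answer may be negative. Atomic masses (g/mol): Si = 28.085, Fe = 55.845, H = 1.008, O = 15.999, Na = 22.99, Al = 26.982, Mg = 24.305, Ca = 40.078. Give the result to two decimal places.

Ca in (Mg0.68Fe0.32)5Ca2Si8O22(OH)2: molar mass 862.817 g/mol; 2×40.078 = 80.156 g → 9.29 wt%.
Ca in Na0.71Ca0.29Al1.29Si2.71O8: molar mass 266.855 g/mol; 0.29×40.078 = 11.623 g → 4.36 wt%.
Difference = 9.29 − 4.36 = 4.93 percentage points.

4.93 percentage points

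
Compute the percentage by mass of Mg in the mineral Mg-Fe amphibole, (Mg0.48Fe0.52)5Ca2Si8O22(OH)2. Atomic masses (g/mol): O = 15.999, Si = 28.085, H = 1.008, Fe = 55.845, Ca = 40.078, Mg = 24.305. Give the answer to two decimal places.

6.52 weight percent

M((Mg0.48Fe0.52)5Ca2Si8O22(OH)2) = 894.357 g/mol.
Mg contributes 2.40 × 24.305 = 58.332 g per mole.
58.332/894.357 = 0.0652 → 6.52%.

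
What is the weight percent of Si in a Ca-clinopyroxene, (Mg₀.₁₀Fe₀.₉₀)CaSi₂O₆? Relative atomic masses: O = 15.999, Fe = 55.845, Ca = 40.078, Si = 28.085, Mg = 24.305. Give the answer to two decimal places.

22.93 wt%

M((Mg₀.₁₀Fe₀.₉₀)CaSi₂O₆) = 244.933 g/mol.
Si contributes 2 × 28.085 = 56.170 g per mole.
56.170/244.933 = 0.2293 → 22.93%.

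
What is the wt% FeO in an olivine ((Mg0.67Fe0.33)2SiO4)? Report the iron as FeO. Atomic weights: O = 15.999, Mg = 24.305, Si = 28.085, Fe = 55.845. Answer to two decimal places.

29.36 wt%

M((Mg0.67Fe0.33)2SiO4) = 161.507 g/mol; M(FeO) = 71.844 g/mol.
Moles FeO per formula unit = 0.66 Fe ÷ 1 = 0.6600.
FeO fraction = (0.6600 × 71.844) / 161.507 = 47.417/161.507 = 0.2936.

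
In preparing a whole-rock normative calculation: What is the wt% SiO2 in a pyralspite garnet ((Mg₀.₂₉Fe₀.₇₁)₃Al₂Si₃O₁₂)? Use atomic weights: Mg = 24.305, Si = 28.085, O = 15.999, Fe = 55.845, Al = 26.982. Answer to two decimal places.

M((Mg₀.₂₉Fe₀.₇₁)₃Al₂Si₃O₁₂) = 470.302 g/mol; M(SiO2) = 60.083 g/mol.
Moles SiO2 per formula unit = 3 Si ÷ 1 = 3.0000.
SiO2 fraction = (3.0000 × 60.083) / 470.302 = 180.249/470.302 = 0.3833.

38.33 wt%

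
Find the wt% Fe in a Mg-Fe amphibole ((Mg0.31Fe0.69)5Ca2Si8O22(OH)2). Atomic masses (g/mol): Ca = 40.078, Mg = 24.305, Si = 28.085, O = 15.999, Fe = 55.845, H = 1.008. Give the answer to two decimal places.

20.92 mass %

M((Mg0.31Fe0.69)5Ca2Si8O22(OH)2) = 921.166 g/mol.
Fe contributes 3.45 × 55.845 = 192.665 g per mole.
192.665/921.166 = 0.2092 → 20.92%.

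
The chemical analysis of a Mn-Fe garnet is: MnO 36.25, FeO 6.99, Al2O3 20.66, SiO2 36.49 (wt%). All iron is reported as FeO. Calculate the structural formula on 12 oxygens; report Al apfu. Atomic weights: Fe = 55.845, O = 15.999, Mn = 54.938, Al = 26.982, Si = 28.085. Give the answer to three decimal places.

MnO: 36.25/70.937 = 0.51102 mol → 0.51102 mol Mn, 0.51102 mol O.
FeO: 6.99/71.844 = 0.09729 mol → 0.09729 mol Fe, 0.09729 mol O.
Al2O3: 20.66/101.961 = 0.20263 mol → 0.40526 mol Al, 0.60789 mol O.
SiO2: 36.49/60.083 = 0.60733 mol → 0.60733 mol Si, 1.21466 mol O.
Total oxygen = 2.43086 mol. Normalization factor = 12/2.43086 = 4.93652.
Al per 12 O = 0.40526 × 4.93652 = 2.001.

2.001 Al apfu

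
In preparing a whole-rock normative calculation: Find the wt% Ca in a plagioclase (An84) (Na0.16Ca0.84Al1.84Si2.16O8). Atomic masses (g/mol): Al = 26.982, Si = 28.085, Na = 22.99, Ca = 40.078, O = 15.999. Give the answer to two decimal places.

M(Na0.16Ca0.84Al1.84Si2.16O8) = 275.646 g/mol.
Ca contributes 0.84 × 40.078 = 33.666 g per mole.
33.666/275.646 = 0.1221 → 12.21%.

12.21 wt%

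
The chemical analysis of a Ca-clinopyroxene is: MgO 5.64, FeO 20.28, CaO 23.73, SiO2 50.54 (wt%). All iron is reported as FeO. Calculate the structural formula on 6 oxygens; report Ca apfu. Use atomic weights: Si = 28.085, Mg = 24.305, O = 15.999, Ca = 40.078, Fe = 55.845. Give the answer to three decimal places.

MgO: 5.64/40.304 = 0.13994 mol → 0.13994 mol Mg, 0.13994 mol O.
FeO: 20.28/71.844 = 0.28228 mol → 0.28228 mol Fe, 0.28228 mol O.
CaO: 23.73/56.077 = 0.42317 mol → 0.42317 mol Ca, 0.42317 mol O.
SiO2: 50.54/60.083 = 0.84117 mol → 0.84117 mol Si, 1.68234 mol O.
Total oxygen = 2.52773 mol. Normalization factor = 6/2.52773 = 2.37367.
Ca per 6 O = 0.42317 × 2.37367 = 1.004.

1.004 Ca apfu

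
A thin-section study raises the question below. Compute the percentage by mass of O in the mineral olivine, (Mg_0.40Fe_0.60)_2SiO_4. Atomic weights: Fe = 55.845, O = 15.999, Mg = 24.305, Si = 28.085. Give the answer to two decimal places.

35.84 weight percent

Molar mass of (Mg_0.40Fe_0.60)_2SiO_4: 0.80×24.305 + 1.20×55.845 + 1×28.085 + 4×15.999 = 178.539 g/mol.
Mass of O per formula unit: 4 × 15.999 = 63.996 g.
Weight fraction O = 63.996 / 178.539 = 0.3584.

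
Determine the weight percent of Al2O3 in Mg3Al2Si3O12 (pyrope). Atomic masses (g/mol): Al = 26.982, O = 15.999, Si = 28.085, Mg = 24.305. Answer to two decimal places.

Molar mass of Mg3Al2Si3O12 = 3·24.305 + 2·26.982 + 3·28.085 + 12·15.999 = 403.122 g/mol.
Each formula unit contains 2 Al, equivalent to 2/2 = 1.0000 mol Al2O3.
M(Al2O3) = 2×26.982 + 3×15.999 = 101.961 g/mol.
Mass of Al2O3 per formula unit = 1.0000 × 101.961 = 101.961 g.
Al2O3 wt% = 101.961 / 403.122 × 100 = 25.29%.

25.29 wt%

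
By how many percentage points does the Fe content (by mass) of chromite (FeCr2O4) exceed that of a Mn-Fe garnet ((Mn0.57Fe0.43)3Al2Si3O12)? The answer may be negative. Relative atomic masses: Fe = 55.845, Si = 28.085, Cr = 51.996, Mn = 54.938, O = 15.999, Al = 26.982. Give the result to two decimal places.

Fe in FeCr2O4: molar mass 223.833 g/mol; 1×55.845 = 55.845 g → 24.95 wt%.
Fe in (Mn0.57Fe0.43)3Al2Si3O12: molar mass 496.191 g/mol; 1.29×55.845 = 72.040 g → 14.52 wt%.
Difference = 24.95 − 14.52 = 10.43 percentage points.

10.43 percentage points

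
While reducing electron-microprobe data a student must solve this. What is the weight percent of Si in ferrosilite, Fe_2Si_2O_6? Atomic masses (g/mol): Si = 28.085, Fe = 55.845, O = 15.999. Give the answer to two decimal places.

Molar mass of Fe_2Si_2O_6: 2×55.845 + 2×28.085 + 6×15.999 = 263.854 g/mol.
Mass of Si per formula unit: 2 × 28.085 = 56.170 g.
Weight fraction Si = 56.170 / 263.854 = 0.2129.

21.29 wt%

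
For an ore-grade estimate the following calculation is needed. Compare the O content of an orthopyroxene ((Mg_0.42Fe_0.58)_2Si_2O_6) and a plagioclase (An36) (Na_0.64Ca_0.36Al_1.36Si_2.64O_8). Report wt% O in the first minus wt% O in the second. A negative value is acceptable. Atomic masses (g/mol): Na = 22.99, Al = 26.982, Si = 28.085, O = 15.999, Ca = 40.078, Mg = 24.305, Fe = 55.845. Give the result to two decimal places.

First mineral: 95.994 g O in 237.360 g formula = 40.44 wt% O.
Second mineral: 127.992 g O in 267.974 g formula = 47.76 wt% O.
40.44% − 47.76% gives a difference of -7.32 percentage points.

-7.32 percentage points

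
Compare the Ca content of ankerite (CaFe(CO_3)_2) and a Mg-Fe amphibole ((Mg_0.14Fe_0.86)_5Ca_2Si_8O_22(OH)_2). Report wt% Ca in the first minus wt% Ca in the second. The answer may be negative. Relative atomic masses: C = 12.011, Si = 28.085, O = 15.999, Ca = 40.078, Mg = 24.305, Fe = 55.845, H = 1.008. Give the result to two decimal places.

10.10 percentage points

Ca in CaFe(CO_3)_2: molar mass 215.939 g/mol; 1×40.078 = 40.078 g → 18.56 wt%.
Ca in (Mg_0.14Fe_0.86)_5Ca_2Si_8O_22(OH)_2: molar mass 947.975 g/mol; 2×40.078 = 80.156 g → 8.46 wt%.
Difference = 18.56 − 8.46 = 10.10 percentage points.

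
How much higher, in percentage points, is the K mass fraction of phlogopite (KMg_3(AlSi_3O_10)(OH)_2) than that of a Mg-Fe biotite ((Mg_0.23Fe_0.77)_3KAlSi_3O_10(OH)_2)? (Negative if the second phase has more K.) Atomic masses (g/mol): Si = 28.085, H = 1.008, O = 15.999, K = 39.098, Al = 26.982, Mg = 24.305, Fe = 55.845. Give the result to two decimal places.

1.39 percentage points

K in KMg_3(AlSi_3O_10)(OH)_2: molar mass 417.254 g/mol; 1×39.098 = 39.098 g → 9.37 wt%.
K in (Mg_0.23Fe_0.77)_3KAlSi_3O_10(OH)_2: molar mass 490.111 g/mol; 1×39.098 = 39.098 g → 7.98 wt%.
Difference = 9.37 − 7.98 = 1.39 percentage points.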